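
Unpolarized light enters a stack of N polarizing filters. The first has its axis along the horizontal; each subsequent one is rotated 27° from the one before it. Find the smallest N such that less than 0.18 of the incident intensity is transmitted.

First polarizer halves the unpolarized light: factor 1/2.
Each further stage multiplies by cos²(27°) = 0.7939.
After N polarizers: T = 0.5·0.7939^(N−1). Require T < 0.18 ⇒ N−1 > ln(0.18/0.5)/ln(0.7939) = 4.43, so N−1 ≥ 5 and N = 6.
Check: N=6 gives T = 0.1577 < 0.18; N=5 gives T = 0.1986.

N = 6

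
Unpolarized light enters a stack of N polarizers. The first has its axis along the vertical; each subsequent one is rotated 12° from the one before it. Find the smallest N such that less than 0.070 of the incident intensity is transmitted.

First polarizer halves the unpolarized light: factor 1/2.
Each further stage multiplies by cos²(12°) = 0.9568.
After N polarizers: T = 0.5·0.9568^(N−1). Require T < 0.070 ⇒ N−1 > ln(0.070/0.5)/ln(0.9568) = 44.49, so N−1 ≥ 45 and N = 46.
Check: N=46 gives T = 0.06845 < 0.070; N=45 gives T = 0.07154.

N = 46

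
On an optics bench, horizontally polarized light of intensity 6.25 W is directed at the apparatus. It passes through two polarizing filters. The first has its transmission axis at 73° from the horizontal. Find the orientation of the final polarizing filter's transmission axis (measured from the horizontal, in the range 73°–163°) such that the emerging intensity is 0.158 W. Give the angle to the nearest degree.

θ ≈ 130°

I₁ = I₀ cos²(73° − 0°) = I₀ cos²(73°) = 0.08548 I₀.
Target fraction: 0.158 / 6.25 W = 0.02528 of I₀.
Need I₂/I₀ = 0.02528, so cos²(θ − 73°) = 0.02528 / 0.08548 = 0.2957.
θ − 73° = arccos(√0.2957) = 57.1°, giving θ ≈ 73 + 57.1 = 130.1°.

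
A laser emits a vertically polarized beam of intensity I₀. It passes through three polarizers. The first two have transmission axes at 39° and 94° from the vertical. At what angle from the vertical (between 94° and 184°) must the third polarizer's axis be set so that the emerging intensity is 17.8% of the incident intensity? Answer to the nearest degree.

θ ≈ 113°

I₁ = I₀ cos²(39° − 0°) = I₀ cos²(39°) = 0.604 I₀.
I₂ = I₁ cos²(94° − 39°) = 0.604 I₀ · cos²(55°) = 0.1987 I₀.
Need I₃/I₀ = 0.178, so cos²(θ − 94°) = 0.178 / 0.1987 = 0.8958.
θ − 94° = arccos(√0.8958) = 18.8°, giving θ ≈ 94 + 18.8 = 112.8°.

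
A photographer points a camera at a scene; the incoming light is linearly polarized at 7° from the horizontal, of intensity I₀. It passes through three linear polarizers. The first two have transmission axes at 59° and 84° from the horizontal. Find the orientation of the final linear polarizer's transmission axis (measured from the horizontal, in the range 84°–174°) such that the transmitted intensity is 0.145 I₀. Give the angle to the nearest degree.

I₁ = I₀ cos²(59° − 7°) = I₀ cos²(52°) = 0.379 I₀.
I₂ = I₁ cos²(84° − 59°) = 0.379 I₀ · cos²(25°) = 0.3113 I₀.
Need I₃/I₀ = 0.145, so cos²(θ − 84°) = 0.145 / 0.3113 = 0.4657.
θ − 84° = arccos(√0.4657) = 47.0°, giving θ ≈ 84 + 47.0 = 131.0°.

θ ≈ 131°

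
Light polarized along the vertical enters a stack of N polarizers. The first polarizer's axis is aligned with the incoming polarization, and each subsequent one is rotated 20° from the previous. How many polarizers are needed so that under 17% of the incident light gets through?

N = 16

First polarizer is aligned with the polarization: full transmission.
Each further stage multiplies by cos²(20°) = 0.883.
After N polarizers: T = 0.883^(N−1). Require T < 0.17 ⇒ N−1 > ln(0.17)/ln(0.883) = 14.24, so N−1 ≥ 15 and N = 16.
Check: N=16 gives T = 0.1547 < 0.17; N=15 gives T = 0.1752.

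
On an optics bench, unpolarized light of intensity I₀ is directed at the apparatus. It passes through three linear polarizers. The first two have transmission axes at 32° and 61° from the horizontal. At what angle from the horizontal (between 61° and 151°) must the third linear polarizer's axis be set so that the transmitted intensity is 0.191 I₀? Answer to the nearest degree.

θ ≈ 106°

Unpolarized light through the first polarizer → I₁ = ½ I₀, now polarized at 32°.
I₂ = I₁ cos²(61° − 32°) = 0.5 I₀ · cos²(29°) = 0.3825 I₀.
Need I₃/I₀ = 0.191, so cos²(θ − 61°) = 0.191 / 0.3825 = 0.4994.
θ − 61° = arccos(√0.4994) = 45.0°, giving θ ≈ 61 + 45.0 = 106.0°.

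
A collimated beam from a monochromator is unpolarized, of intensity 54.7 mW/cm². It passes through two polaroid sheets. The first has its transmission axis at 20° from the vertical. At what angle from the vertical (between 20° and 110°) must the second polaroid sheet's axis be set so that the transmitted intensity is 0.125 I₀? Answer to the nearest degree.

θ ≈ 80°

Unpolarized light through the first polarizer → I₁ = ½ I₀, now polarized at 20°.
Need I₂/I₀ = 0.125, so cos²(θ − 20°) = 0.125 / 0.5 = 0.25.
θ − 20° = arccos(√0.25) = 60.0°, giving θ ≈ 20 + 60.0 = 80.0°.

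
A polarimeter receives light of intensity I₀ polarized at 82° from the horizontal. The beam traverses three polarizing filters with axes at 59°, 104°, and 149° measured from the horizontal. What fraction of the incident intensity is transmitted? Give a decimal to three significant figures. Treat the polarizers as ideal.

≈ 0.212 I₀

I₁ = I₀ cos²(59° − 82°) = I₀ cos²(23°) = 0.8473 I₀.
I₂ = I₁ cos²(104° − 59°) = 0.8473 I₀ · cos²(45°) = 0.4237 I₀.
I₃ = I₂ cos²(149° − 104°) = 0.4237 I₀ · cos²(45°) = 0.2118 I₀.
Transmitted fraction = 0.2118.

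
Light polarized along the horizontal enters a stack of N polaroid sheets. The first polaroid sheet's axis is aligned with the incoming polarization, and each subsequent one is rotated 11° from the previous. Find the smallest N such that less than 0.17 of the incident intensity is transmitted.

N = 49

First polarizer is aligned with the polarization: full transmission.
Each further stage multiplies by cos²(11°) = 0.9636.
After N polarizers: T = 0.9636^(N−1). Require T < 0.17 ⇒ N−1 > ln(0.17)/ln(0.9636) = 47.78, so N−1 ≥ 48 and N = 49.
Check: N=49 gives T = 0.1686 < 0.17; N=48 gives T = 0.175.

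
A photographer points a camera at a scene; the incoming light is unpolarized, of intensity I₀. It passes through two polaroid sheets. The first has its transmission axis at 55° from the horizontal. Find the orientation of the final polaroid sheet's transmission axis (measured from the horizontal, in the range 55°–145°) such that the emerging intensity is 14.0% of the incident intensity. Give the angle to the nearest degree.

θ ≈ 113°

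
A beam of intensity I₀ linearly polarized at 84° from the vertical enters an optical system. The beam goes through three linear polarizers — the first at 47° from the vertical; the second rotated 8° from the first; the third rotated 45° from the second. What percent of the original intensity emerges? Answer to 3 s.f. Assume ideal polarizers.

≈ 31.3%

By Malus's law, I₁ = I₀ cos²(47° − 84°) = I₀ cos²(37°) = 0.6378 I₀.
I₂ = I₁ cos²(8°) = 0.6378 · 0.9806 I₀ = 0.6255 I₀.
I₃ = I₂ cos²(45°) = 0.6255 · 0.5 I₀ = 0.3127 I₀.
That is 31.27% of the incident intensity.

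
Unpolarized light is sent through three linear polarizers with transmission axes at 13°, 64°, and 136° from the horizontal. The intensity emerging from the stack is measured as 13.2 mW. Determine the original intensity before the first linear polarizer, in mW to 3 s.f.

I₀ ≈ 698 mW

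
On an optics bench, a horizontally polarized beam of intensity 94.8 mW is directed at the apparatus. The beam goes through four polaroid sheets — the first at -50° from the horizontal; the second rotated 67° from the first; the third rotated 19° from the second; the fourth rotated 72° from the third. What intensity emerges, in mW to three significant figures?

I₁ = 94.8 mW · cos²(50°) = 39.17 mW.
I₂ = I₁ · cos²(67°) = 39.17 · 0.1527 = 5.98 mW.
I₃ = I₂ · cos²(19°) = 5.98 · 0.894 = 5.346 mW.
I₄ = I₃ · cos²(72°) = 5.346 · 0.09549 = 0.5105 mW.

I ≈ 0.511 mW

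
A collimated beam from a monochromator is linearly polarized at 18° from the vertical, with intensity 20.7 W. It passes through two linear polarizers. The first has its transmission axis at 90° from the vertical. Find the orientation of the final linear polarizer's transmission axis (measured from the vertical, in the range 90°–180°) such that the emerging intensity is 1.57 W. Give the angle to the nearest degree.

θ ≈ 117°

By Malus's law, I₁ = I₀ cos²(90° − 18°) = I₀ cos²(72°) = 0.09549 I₀.
Target fraction: 1.57 / 20.7 W = 0.07585 of I₀.
Need I₂/I₀ = 0.07585, so cos²(θ − 90°) = 0.07585 / 0.09549 = 0.7943.
θ − 90° = arccos(√0.7943) = 27.0°, giving θ ≈ 90 + 27.0 = 117.0°.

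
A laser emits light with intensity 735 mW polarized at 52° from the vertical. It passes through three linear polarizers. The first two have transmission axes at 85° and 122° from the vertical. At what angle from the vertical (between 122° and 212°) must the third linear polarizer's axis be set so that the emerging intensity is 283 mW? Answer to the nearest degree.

θ ≈ 144°

I₁ = I₀ cos²(85° − 52°) = I₀ cos²(33°) = 0.7034 I₀.
I₂ = I₁ cos²(122° − 85°) = 0.7034 I₀ · cos²(37°) = 0.4486 I₀.
Target fraction: 283 / 735 mW = 0.385 of I₀.
Need I₃/I₀ = 0.385, so cos²(θ − 122°) = 0.385 / 0.4486 = 0.8583.
θ − 122° = arccos(√0.8583) = 22.1°, giving θ ≈ 122 + 22.1 = 144.1°.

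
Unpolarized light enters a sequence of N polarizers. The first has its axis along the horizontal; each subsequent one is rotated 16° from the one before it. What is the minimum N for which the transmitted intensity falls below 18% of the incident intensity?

First polarizer halves the unpolarized light: factor 1/2.
Each further stage multiplies by cos²(16°) = 0.924.
After N polarizers: T = 0.5·0.924^(N−1). Require T < 0.18 ⇒ N−1 > ln(0.18/0.5)/ln(0.924) = 12.93, so N−1 ≥ 13 and N = 14.
Check: N=14 gives T = 0.179 < 0.18; N=13 gives T = 0.1937.

N = 14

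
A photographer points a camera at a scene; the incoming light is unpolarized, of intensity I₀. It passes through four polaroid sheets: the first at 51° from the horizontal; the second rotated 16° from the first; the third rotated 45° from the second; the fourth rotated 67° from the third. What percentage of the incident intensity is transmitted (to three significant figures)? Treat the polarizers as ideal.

Unpolarized light through the first polarizer → I₁ = ½ I₀, now polarized at 51°.
I₂ = I₁ cos²(16°) = 0.5 · 0.924 I₀ = 0.462 I₀.
I₃ = I₂ cos²(45°) = 0.462 · 0.5 I₀ = 0.231 I₀.
I₄ = I₃ cos²(67°) = 0.231 · 0.1527 I₀ = 0.03527 I₀.
That is 3.527% of the incident intensity.

≈ 3.53%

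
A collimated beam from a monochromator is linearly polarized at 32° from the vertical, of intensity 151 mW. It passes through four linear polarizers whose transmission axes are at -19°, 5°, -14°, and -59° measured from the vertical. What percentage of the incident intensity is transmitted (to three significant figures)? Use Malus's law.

By Malus's law, I₁ = 151 mW · cos²(51°) = 59.8 mW.
I₂ = I₁ · cos²(24°) = 59.8 · 0.8346 = 49.91 mW.
I₃ = I₂ · cos²(19°) = 49.91 · 0.894 = 44.62 mW.
I₄ = I₃ · cos²(45°) = 44.62 · 0.5 = 22.31 mW.
That is 14.77% of the incident intensity.

≈ 14.8%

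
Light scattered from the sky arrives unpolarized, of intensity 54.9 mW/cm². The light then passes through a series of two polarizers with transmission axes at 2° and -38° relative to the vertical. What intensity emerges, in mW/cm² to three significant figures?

Unpolarized light through the first polarizer → I₁ = 54.9 mW/cm²/2 = 27.45 mW/cm², polarized at 2°.
I₂ = I₁ · cos²(40°) = 27.45 · 0.5868 = 16.11 mW/cm².

I ≈ 16.1 mW/cm²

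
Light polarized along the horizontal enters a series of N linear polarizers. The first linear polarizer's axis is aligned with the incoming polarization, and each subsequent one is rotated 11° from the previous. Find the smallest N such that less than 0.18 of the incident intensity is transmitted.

First polarizer is aligned with the polarization: full transmission.
Each further stage multiplies by cos²(11°) = 0.9636.
After N polarizers: T = 0.9636^(N−1). Require T < 0.18 ⇒ N−1 > ln(0.18)/ln(0.9636) = 46.24, so N−1 ≥ 47 and N = 48.
Check: N=48 gives T = 0.175 < 0.18; N=47 gives T = 0.1816.

N = 48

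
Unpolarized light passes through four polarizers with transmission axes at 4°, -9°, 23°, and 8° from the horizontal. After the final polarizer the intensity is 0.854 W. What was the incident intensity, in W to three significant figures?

Unpolarized light through the first polarizer → I₁ = ½ I₀, now polarized at 4°.
I₂ = I₁ cos²(-9° − 4°) = 0.5 I₀ · cos²(13°) = 0.4747 I₀.
I₃ = I₂ cos²(23° + 9°) = 0.4747 I₀ · cos²(32°) = 0.3414 I₀.
I₄ = I₃ cos²(8° − 23°) = 0.3414 I₀ · cos²(15°) = 0.3185 I₀.
So 0.854 W = 0.3185 I₀, giving I₀ = 0.854/0.3185 = 2.681 W.

I₀ ≈ 2.68 W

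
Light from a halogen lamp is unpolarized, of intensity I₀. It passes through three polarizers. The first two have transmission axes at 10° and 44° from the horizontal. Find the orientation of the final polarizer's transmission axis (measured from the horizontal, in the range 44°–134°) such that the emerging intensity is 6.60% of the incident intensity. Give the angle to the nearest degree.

Unpolarized light through the first polarizer → I₁ = ½ I₀, now polarized at 10°.
I₂ = I₁ cos²(44° − 10°) = 0.5 I₀ · cos²(34°) = 0.3437 I₀.
Need I₃/I₀ = 0.066, so cos²(θ − 44°) = 0.066 / 0.3437 = 0.1921.
θ − 44° = arccos(√0.1921) = 64.0°, giving θ ≈ 44 + 64.0 = 108.0°.

θ ≈ 108°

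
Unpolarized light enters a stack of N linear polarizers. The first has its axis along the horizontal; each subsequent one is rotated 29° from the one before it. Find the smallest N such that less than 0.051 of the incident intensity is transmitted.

N = 10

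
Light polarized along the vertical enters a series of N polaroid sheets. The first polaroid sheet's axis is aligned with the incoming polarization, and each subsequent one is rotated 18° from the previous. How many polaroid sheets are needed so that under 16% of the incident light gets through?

First polarizer is aligned with the polarization: full transmission.
Each further stage multiplies by cos²(18°) = 0.9045.
After N polarizers: T = 0.9045^(N−1). Require T < 0.16 ⇒ N−1 > ln(0.16)/ln(0.9045) = 18.26, so N−1 ≥ 19 and N = 20.
Check: N=20 gives T = 0.1485 < 0.16; N=19 gives T = 0.1642.

N = 20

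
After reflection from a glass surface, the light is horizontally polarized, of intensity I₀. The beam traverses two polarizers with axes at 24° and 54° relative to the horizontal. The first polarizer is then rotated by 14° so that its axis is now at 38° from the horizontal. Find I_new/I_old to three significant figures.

I_new/I_old ≈ 0.917

Before rotation:
By Malus's law, I₁ = I₀ cos²(24° − 0°) = I₀ cos²(24°) = 0.8346 I₀.
I₂ = I₁ cos²(54° − 24°) = 0.8346 I₀ · cos²(30°) = 0.6259 I₀.
After rotation:
I₁ = I₀ cos²(38° − 0°) = I₀ cos²(38°) = 0.621 I₀.
I₂ = I₁ cos²(54° − 38°) = 0.621 I₀ · cos²(16°) = 0.5738 I₀.
Ratio = 0.5738 / 0.6259 = 0.9167.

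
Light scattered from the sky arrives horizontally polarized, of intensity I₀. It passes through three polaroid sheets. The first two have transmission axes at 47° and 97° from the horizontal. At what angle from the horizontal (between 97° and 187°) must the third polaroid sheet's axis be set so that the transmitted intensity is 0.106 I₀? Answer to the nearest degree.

θ ≈ 139°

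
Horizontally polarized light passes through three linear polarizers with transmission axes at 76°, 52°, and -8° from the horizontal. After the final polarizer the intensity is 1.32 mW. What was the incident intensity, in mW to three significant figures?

I₀ ≈ 108 mW

I₁ = I₀ cos²(76° − 0°) = I₀ cos²(76°) = 0.05853 I₀.
I₂ = I₁ cos²(52° − 76°) = 0.05853 I₀ · cos²(24°) = 0.04884 I₀.
I₃ = I₂ cos²(-8° − 52°) = 0.04884 I₀ · cos²(60°) = 0.01221 I₀.
So 1.32 mW = 0.01221 I₀, giving I₀ = 1.32/0.01221 = 108.1 mW.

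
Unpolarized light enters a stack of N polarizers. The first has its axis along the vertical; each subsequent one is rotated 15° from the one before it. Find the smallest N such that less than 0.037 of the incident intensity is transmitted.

First polarizer halves the unpolarized light: factor 1/2.
Each further stage multiplies by cos²(15°) = 0.933.
After N polarizers: T = 0.5·0.933^(N−1). Require T < 0.037 ⇒ N−1 > ln(0.037/0.5)/ln(0.933) = 37.55, so N−1 ≥ 38 and N = 39.
Check: N=39 gives T = 0.03587 < 0.037; N=38 gives T = 0.03844.

N = 39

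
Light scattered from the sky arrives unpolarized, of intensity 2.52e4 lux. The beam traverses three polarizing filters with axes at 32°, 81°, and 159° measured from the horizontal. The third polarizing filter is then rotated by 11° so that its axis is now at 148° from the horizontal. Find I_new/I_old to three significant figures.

I_new/I_old ≈ 3.53

Before rotation:
Unpolarized light through the first polarizer → I₁ = ½ I₀, now polarized at 32°.
I₂ = I₁ cos²(81° − 32°) = 0.5 I₀ · cos²(49°) = 0.2152 I₀.
I₃ = I₂ cos²(159° − 81°) = 0.2152 I₀ · cos²(78°) = 0.009303 I₀.
After rotation:
Unpolarized light through the first polarizer → I₁ = ½ I₀, now polarized at 32°.
I₂ = I₁ cos²(81° − 32°) = 0.5 I₀ · cos²(49°) = 0.2152 I₀.
I₃ = I₂ cos²(148° − 81°) = 0.2152 I₀ · cos²(67°) = 0.03286 I₀.
Ratio = 0.03286 / 0.009303 = 3.532.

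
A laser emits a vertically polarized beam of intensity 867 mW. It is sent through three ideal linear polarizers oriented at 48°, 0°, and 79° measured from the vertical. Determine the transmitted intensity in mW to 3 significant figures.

I ≈ 6.33 mW

I₁ = 867 mW · cos²(48°) = 388.2 mW.
I₂ = I₁ · cos²(48°) = 388.2 · 0.4477 = 173.8 mW.
I₃ = I₂ · cos²(79°) = 173.8 · 0.03641 = 6.328 mW.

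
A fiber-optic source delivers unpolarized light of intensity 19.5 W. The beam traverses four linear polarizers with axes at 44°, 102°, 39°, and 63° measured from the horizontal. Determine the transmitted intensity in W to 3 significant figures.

I ≈ 0.471 W

Unpolarized light through the first polarizer → I₁ = 19.5 W/2 = 9.75 W, polarized at 44°.
I₂ = I₁ · cos²(58°) = 9.75 · 0.2808 = 2.738 W.
I₃ = I₂ · cos²(63°) = 2.738 · 0.2061 = 0.5643 W.
I₄ = I₃ · cos²(24°) = 0.5643 · 0.8346 = 0.471 W.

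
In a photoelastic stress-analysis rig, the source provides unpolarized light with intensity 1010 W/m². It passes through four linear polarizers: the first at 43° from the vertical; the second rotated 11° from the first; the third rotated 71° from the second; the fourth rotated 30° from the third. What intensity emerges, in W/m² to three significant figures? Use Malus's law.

I ≈ 38.7 W/m²

Unpolarized light through the first polarizer → I₁ = 1010 W/m²/2 = 505 W/m², polarized at 43°.
I₂ = I₁ · cos²(11°) = 505 · 0.9636 = 486.6 W/m².
I₃ = I₂ · cos²(71°) = 486.6 · 0.106 = 51.58 W/m².
I₄ = I₃ · cos²(30°) = 51.58 · 0.75 = 38.68 W/m².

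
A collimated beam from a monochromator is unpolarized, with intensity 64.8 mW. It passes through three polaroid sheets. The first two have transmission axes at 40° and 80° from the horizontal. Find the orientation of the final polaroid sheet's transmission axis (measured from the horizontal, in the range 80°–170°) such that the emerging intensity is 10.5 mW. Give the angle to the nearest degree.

Unpolarized light through the first polarizer → I₁ = ½ I₀, now polarized at 40°.
I₂ = I₁ cos²(80° − 40°) = 0.5 I₀ · cos²(40°) = 0.2934 I₀.
Target fraction: 10.5 / 64.8 mW = 0.162 of I₀.
Need I₃/I₀ = 0.162, so cos²(θ − 80°) = 0.162 / 0.2934 = 0.5523.
θ − 80° = arccos(√0.5523) = 42.0°, giving θ ≈ 80 + 42.0 = 122.0°.

θ ≈ 122°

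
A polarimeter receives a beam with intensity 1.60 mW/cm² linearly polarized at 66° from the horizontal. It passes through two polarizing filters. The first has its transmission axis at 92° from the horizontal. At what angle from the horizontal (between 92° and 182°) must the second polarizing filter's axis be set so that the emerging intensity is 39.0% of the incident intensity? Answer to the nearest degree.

By Malus's law, I₁ = I₀ cos²(92° − 66°) = I₀ cos²(26°) = 0.8078 I₀.
Need I₂/I₀ = 0.39, so cos²(θ − 92°) = 0.39 / 0.8078 = 0.4828.
θ − 92° = arccos(√0.4828) = 46.0°, giving θ ≈ 92 + 46.0 = 138.0°.

θ ≈ 138°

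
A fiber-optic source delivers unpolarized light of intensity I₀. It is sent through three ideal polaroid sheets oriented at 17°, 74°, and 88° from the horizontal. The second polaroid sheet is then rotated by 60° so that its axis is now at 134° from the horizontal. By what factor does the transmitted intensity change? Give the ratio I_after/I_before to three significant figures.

Before rotation:
Unpolarized light through the first polarizer → I₁ = ½ I₀, now polarized at 17°.
I₂ = I₁ cos²(74° − 17°) = 0.5 I₀ · cos²(57°) = 0.1483 I₀.
I₃ = I₂ cos²(88° − 74°) = 0.1483 I₀ · cos²(14°) = 0.1396 I₀.
After rotation:
Unpolarized light through the first polarizer → I₁ = ½ I₀, now polarized at 17°.
Angle between axes 1 and 2: 63°. I₂ = 0.5 I₀ · cos²(63°) = 0.1031 I₀.
I₃ = I₂ cos²(88° − 134°) = 0.1031 I₀ · cos²(46°) = 0.04973 I₀.
Ratio = 0.04973 / 0.1396 = 0.3561.

I_new/I_old ≈ 0.356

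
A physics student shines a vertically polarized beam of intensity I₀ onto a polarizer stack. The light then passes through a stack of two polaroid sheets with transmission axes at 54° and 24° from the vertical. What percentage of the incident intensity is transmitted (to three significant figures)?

I₁ = I₀ cos²(54° − 0°) = I₀ cos²(54°) = 0.3455 I₀.
I₂ = I₁ cos²(24° − 54°) = 0.3455 I₀ · cos²(30°) = 0.2591 I₀.
That is 25.91% of the incident intensity.

≈ 25.9%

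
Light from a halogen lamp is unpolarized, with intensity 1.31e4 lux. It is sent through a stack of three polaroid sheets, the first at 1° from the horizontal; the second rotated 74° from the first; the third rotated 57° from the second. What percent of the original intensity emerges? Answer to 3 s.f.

≈ 1.13%

Unpolarized light through the first polarizer → I₁ = 1.31e4 lux/2 = 6550 lux, polarized at 1°.
I₂ = I₁ · cos²(74°) = 6550 · 0.07598 = 497.6 lux.
I₃ = I₂ · cos²(57°) = 497.6 · 0.2966 = 147.6 lux.
That is 1.127% of the incident intensity.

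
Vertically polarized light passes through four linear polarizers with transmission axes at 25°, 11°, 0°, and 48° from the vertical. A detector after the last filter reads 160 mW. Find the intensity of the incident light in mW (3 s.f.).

I₀ ≈ 480 mW

I₁ = I₀ cos²(25° − 0°) = I₀ cos²(25°) = 0.8214 I₀.
I₂ = I₁ cos²(11° − 25°) = 0.8214 I₀ · cos²(14°) = 0.7733 I₀.
I₃ = I₂ cos²(0° − 11°) = 0.7733 I₀ · cos²(11°) = 0.7452 I₀.
I₄ = I₃ cos²(48° − 0°) = 0.7452 I₀ · cos²(48°) = 0.3336 I₀.
So 160 mW = 0.3336 I₀, giving I₀ = 160/0.3336 = 479.6 mW.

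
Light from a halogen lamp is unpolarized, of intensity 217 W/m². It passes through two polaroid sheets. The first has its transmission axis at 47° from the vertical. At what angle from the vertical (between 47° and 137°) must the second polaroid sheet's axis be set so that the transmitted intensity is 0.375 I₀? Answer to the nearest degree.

θ ≈ 77°

Unpolarized light through the first polarizer → I₁ = ½ I₀, now polarized at 47°.
Need I₂/I₀ = 0.375, so cos²(θ − 47°) = 0.375 / 0.5 = 0.75.
θ − 47° = arccos(√0.75) = 30.0°, giving θ ≈ 47 + 30.0 = 77.0°.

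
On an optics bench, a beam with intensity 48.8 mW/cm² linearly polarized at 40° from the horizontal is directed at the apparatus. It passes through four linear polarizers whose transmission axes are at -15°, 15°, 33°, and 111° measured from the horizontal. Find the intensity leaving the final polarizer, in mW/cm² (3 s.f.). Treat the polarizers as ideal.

I ≈ 0.471 mW/cm²

By Malus's law, I₁ = 48.8 mW/cm² · cos²(55°) = 16.05 mW/cm².
I₂ = I₁ · cos²(30°) = 16.05 · 0.75 = 12.04 mW/cm².
I₃ = I₂ · cos²(18°) = 12.04 · 0.9045 = 10.89 mW/cm².
I₄ = I₃ · cos²(78°) = 10.89 · 0.04323 = 0.4708 mW/cm².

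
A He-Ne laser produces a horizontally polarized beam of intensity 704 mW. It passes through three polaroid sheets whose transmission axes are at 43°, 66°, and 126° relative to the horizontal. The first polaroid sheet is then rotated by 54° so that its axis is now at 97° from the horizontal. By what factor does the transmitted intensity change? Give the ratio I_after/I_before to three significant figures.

I_new/I_old ≈ 0.0241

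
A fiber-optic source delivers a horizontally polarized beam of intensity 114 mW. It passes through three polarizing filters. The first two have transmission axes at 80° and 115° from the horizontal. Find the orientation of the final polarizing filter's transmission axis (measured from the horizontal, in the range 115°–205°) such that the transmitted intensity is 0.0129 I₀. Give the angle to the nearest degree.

By Malus's law, I₁ = I₀ cos²(80° − 0°) = I₀ cos²(80°) = 0.03015 I₀.
I₂ = I₁ cos²(115° − 80°) = 0.03015 I₀ · cos²(35°) = 0.02023 I₀.
Need I₃/I₀ = 0.0129, so cos²(θ − 115°) = 0.0129 / 0.02023 = 0.6376.
θ − 115° = arccos(√0.6376) = 37.0°, giving θ ≈ 115 + 37.0 = 152.0°.

θ ≈ 152°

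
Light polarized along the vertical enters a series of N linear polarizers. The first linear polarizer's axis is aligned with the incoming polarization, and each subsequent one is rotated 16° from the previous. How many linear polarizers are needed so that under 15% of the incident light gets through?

N = 26

First polarizer is aligned with the polarization: full transmission.
Each further stage multiplies by cos²(16°) = 0.924.
After N polarizers: T = 0.924^(N−1). Require T < 0.15 ⇒ N−1 > ln(0.15)/ln(0.924) = 24.01, so N−1 ≥ 25 and N = 26.
Check: N=26 gives T = 0.1387 < 0.15; N=25 gives T = 0.1501.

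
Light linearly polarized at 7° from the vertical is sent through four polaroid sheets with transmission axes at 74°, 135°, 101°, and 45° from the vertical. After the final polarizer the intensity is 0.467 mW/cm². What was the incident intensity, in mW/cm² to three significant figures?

I₀ ≈ 60.6 mW/cm²

I₁ = I₀ cos²(74° − 7°) = I₀ cos²(67°) = 0.1527 I₀.
I₂ = I₁ cos²(135° − 74°) = 0.1527 I₀ · cos²(61°) = 0.03588 I₀.
I₃ = I₂ cos²(101° − 135°) = 0.03588 I₀ · cos²(34°) = 0.02466 I₀.
I₄ = I₃ cos²(45° − 101°) = 0.02466 I₀ · cos²(56°) = 0.007712 I₀.
So 0.467 mW/cm² = 0.007712 I₀, giving I₀ = 0.467/0.007712 = 60.55 mW/cm².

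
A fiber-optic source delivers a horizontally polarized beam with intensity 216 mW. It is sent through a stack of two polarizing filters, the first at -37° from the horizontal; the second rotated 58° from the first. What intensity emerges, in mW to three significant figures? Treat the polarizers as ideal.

By Malus's law, I₁ = 216 mW · cos²(37°) = 137.8 mW.
I₂ = I₁ · cos²(58°) = 137.8 · 0.2808 = 38.69 mW.

I ≈ 38.7 mW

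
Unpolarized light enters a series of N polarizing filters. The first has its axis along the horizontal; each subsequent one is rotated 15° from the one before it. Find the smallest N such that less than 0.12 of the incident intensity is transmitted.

First polarizer halves the unpolarized light: factor 1/2.
Each further stage multiplies by cos²(15°) = 0.933.
After N polarizers: T = 0.5·0.933^(N−1). Require T < 0.12 ⇒ N−1 > ln(0.12/0.5)/ln(0.933) = 20.58, so N−1 ≥ 21 and N = 22.
Check: N=22 gives T = 0.1166 < 0.12; N=21 gives T = 0.1249.

N = 22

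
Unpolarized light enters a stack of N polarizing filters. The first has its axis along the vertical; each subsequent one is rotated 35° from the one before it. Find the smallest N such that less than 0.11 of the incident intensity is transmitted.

N = 5

First polarizer halves the unpolarized light: factor 1/2.
Each further stage multiplies by cos²(35°) = 0.671.
After N polarizers: T = 0.5·0.671^(N−1). Require T < 0.11 ⇒ N−1 > ln(0.11/0.5)/ln(0.671) = 3.80, so N−1 ≥ 4 and N = 5.
Check: N=5 gives T = 0.1014 < 0.11; N=4 gives T = 0.1511.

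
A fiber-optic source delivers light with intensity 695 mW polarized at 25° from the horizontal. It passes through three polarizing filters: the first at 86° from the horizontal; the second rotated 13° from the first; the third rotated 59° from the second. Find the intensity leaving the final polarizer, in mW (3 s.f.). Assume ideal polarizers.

I ≈ 41.1 mW

I₁ = 695 mW · cos²(61°) = 163.4 mW.
I₂ = I₁ · cos²(13°) = 163.4 · 0.9494 = 155.1 mW.
I₃ = I₂ · cos²(59°) = 155.1 · 0.2653 = 41.14 mW.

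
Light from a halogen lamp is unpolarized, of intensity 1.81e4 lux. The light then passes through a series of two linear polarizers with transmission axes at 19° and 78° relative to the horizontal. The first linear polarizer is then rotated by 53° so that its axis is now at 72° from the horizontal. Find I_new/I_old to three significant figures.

Before rotation:
Unpolarized light through the first polarizer → I₁ = ½ I₀, now polarized at 19°.
I₂ = I₁ cos²(78° − 19°) = 0.5 I₀ · cos²(59°) = 0.1326 I₀.
After rotation:
Unpolarized light through the first polarizer → I₁ = ½ I₀, now polarized at 72°.
I₂ = I₁ cos²(78° − 72°) = 0.5 I₀ · cos²(6°) = 0.4945 I₀.
Ratio = 0.4945 / 0.1326 = 3.729.

I_new/I_old ≈ 3.73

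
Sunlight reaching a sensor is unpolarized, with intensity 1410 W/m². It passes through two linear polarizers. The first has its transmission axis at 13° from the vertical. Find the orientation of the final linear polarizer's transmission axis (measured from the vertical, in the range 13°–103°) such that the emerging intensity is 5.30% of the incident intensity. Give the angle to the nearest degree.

Unpolarized light through the first polarizer → I₁ = ½ I₀, now polarized at 13°.
Need I₂/I₀ = 0.053, so cos²(θ − 13°) = 0.053 / 0.5 = 0.106.
θ − 13° = arccos(√0.106) = 71.0°, giving θ ≈ 13 + 71.0 = 84.0°.

θ ≈ 84°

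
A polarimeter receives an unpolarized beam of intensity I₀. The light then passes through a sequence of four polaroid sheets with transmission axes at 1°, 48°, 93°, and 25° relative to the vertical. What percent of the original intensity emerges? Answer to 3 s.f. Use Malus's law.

Unpolarized light through the first polarizer → I₁ = ½ I₀, now polarized at 1°.
I₂ = I₁ cos²(48° − 1°) = 0.5 I₀ · cos²(47°) = 0.2326 I₀.
I₃ = I₂ cos²(93° − 48°) = 0.2326 I₀ · cos²(45°) = 0.1163 I₀.
I₄ = I₃ cos²(25° − 93°) = 0.1163 I₀ · cos²(68°) = 0.01632 I₀.
That is 1.632% of the incident intensity.

≈ 1.63%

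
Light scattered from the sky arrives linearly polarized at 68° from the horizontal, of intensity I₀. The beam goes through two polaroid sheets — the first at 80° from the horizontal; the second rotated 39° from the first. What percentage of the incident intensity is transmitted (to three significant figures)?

By Malus's law, I₁ = I₀ cos²(80° − 68°) = I₀ cos²(12°) = 0.9568 I₀.
I₂ = I₁ cos²(39°) = 0.9568 · 0.604 I₀ = 0.5778 I₀.
That is 57.78% of the incident intensity.

≈ 57.8%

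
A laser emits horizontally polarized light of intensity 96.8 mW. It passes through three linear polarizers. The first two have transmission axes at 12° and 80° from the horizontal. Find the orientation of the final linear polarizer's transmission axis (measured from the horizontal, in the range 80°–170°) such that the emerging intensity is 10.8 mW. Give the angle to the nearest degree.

θ ≈ 104°

By Malus's law, I₁ = I₀ cos²(12° − 0°) = I₀ cos²(12°) = 0.9568 I₀.
I₂ = I₁ cos²(80° − 12°) = 0.9568 I₀ · cos²(68°) = 0.1343 I₀.
Target fraction: 10.8 / 96.8 mW = 0.1116 of I₀.
Need I₃/I₀ = 0.1116, so cos²(θ − 80°) = 0.1116 / 0.1343 = 0.831.
θ − 80° = arccos(√0.831) = 24.3°, giving θ ≈ 80 + 24.3 = 104.3°.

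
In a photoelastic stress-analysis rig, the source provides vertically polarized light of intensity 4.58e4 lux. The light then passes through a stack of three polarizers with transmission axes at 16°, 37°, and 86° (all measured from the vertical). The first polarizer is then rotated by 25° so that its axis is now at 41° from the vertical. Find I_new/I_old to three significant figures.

I_new/I_old ≈ 0.704

Before rotation:
By Malus's law, I₁ = I₀ cos²(16° − 0°) = I₀ cos²(16°) = 0.924 I₀.
I₂ = I₁ cos²(37° − 16°) = 0.924 I₀ · cos²(21°) = 0.8054 I₀.
I₃ = I₂ cos²(86° − 37°) = 0.8054 I₀ · cos²(49°) = 0.3466 I₀.
After rotation:
I₁ = I₀ cos²(41° − 0°) = I₀ cos²(41°) = 0.5696 I₀.
I₂ = I₁ cos²(37° − 41°) = 0.5696 I₀ · cos²(4°) = 0.5668 I₀.
I₃ = I₂ cos²(86° − 37°) = 0.5668 I₀ · cos²(49°) = 0.244 I₀.
Ratio = 0.244 / 0.3466 = 0.7038.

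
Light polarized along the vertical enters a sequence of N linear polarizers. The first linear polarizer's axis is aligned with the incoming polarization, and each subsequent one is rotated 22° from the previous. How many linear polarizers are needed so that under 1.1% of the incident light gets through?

N = 31

First polarizer is aligned with the polarization: full transmission.
Each further stage multiplies by cos²(22°) = 0.8597.
After N polarizers: T = 0.8597^(N−1). Require T < 0.011 ⇒ N−1 > ln(0.011)/ln(0.8597) = 29.83, so N−1 ≥ 30 and N = 31.
Check: N=31 gives T = 0.01071 < 0.011; N=30 gives T = 0.01246.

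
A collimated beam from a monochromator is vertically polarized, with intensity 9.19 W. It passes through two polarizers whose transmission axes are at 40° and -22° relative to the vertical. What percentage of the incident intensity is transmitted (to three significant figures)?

By Malus's law, I₁ = 9.19 W · cos²(40°) = 5.393 W.
I₂ = I₁ · cos²(62°) = 5.393 · 0.2204 = 1.189 W.
That is 12.93% of the incident intensity.

≈ 12.9%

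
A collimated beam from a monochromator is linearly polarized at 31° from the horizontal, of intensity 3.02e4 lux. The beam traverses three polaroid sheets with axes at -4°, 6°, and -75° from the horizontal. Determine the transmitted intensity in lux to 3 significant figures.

I ≈ 481 lux

By Malus's law, I₁ = 3.02e4 lux · cos²(35°) = 2.026e+04 lux.
I₂ = I₁ · cos²(10°) = 2.026e+04 · 0.9698 = 1.965e+04 lux.
I₃ = I₂ · cos²(81°) = 1.965e+04 · 0.02447 = 481 lux.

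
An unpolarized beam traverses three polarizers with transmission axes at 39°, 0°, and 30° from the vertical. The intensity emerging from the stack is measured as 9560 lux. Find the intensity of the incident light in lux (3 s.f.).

Unpolarized light through the first polarizer → I₁ = ½ I₀, now polarized at 39°.
I₂ = I₁ cos²(0° − 39°) = 0.5 I₀ · cos²(39°) = 0.302 I₀.
I₃ = I₂ cos²(30° − 0°) = 0.302 I₀ · cos²(30°) = 0.2265 I₀.
So 9560 lux = 0.2265 I₀, giving I₀ = 9560/0.2265 = 4.221e+04 lux.

I₀ ≈ 4.22e4 lux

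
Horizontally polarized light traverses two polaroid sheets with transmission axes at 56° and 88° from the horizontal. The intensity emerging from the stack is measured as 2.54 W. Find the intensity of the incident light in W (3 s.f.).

I₁ = I₀ cos²(56° − 0°) = I₀ cos²(56°) = 0.3127 I₀.
I₂ = I₁ cos²(88° − 56°) = 0.3127 I₀ · cos²(32°) = 0.2249 I₀.
So 2.54 W = 0.2249 I₀, giving I₀ = 2.54/0.2249 = 11.29 W.

I₀ ≈ 11.3 W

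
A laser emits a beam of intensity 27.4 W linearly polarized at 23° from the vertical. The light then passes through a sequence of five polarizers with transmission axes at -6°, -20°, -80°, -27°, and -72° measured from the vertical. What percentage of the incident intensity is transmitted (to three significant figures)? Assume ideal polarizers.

I₁ = 27.4 W · cos²(29°) = 20.96 W.
I₂ = I₁ · cos²(14°) = 20.96 · 0.9415 = 19.73 W.
I₃ = I₂ · cos²(60°) = 19.73 · 0.25 = 4.933 W.
I₄ = I₃ · cos²(53°) = 4.933 · 0.3622 = 1.787 W.
I₅ = I₄ · cos²(45°) = 1.787 · 0.5 = 0.8934 W.
That is 3.26% of the incident intensity.

≈ 3.26%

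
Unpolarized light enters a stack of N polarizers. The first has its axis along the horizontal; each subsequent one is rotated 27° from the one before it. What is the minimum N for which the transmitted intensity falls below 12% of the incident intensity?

First polarizer halves the unpolarized light: factor 1/2.
Each further stage multiplies by cos²(27°) = 0.7939.
After N polarizers: T = 0.5·0.7939^(N−1). Require T < 0.12 ⇒ N−1 > ln(0.12/0.5)/ln(0.7939) = 6.18, so N−1 ≥ 7 and N = 8.
Check: N=8 gives T = 0.09938 < 0.12; N=7 gives T = 0.1252.

N = 8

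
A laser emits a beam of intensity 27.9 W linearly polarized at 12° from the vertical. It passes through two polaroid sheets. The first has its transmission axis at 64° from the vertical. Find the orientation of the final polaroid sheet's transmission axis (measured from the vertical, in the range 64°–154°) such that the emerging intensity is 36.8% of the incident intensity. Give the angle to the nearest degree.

θ ≈ 74°

I₁ = I₀ cos²(64° − 12°) = I₀ cos²(52°) = 0.379 I₀.
Need I₂/I₀ = 0.368, so cos²(θ − 64°) = 0.368 / 0.379 = 0.9709.
θ − 64° = arccos(√0.9709) = 9.8°, giving θ ≈ 64 + 9.8 = 73.8°.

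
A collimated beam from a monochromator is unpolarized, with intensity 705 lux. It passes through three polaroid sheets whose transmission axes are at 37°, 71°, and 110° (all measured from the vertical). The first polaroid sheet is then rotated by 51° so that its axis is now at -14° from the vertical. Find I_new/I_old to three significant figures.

Before rotation:
Unpolarized light through the first polarizer → I₁ = ½ I₀, now polarized at 37°.
I₂ = I₁ cos²(71° − 37°) = 0.5 I₀ · cos²(34°) = 0.3437 I₀.
I₃ = I₂ cos²(110° − 71°) = 0.3437 I₀ · cos²(39°) = 0.2076 I₀.
After rotation:
Unpolarized light through the first polarizer → I₁ = ½ I₀, now polarized at -14°.
I₂ = I₁ cos²(71° + 14°) = 0.5 I₀ · cos²(85°) = 0.003798 I₀.
I₃ = I₂ cos²(110° − 71°) = 0.003798 I₀ · cos²(39°) = 0.002294 I₀.
Ratio = 0.002294 / 0.2076 = 0.01105.

I_new/I_old ≈ 0.0111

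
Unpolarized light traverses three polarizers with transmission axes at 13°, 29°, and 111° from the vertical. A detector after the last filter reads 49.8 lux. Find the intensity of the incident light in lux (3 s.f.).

Unpolarized light through the first polarizer → I₁ = ½ I₀, now polarized at 13°.
I₂ = I₁ cos²(29° − 13°) = 0.5 I₀ · cos²(16°) = 0.462 I₀.
I₃ = I₂ cos²(111° − 29°) = 0.462 I₀ · cos²(82°) = 0.008949 I₀.
So 49.8 lux = 0.008949 I₀, giving I₀ = 49.8/0.008949 = 5565 lux.

I₀ ≈ 5570 lux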